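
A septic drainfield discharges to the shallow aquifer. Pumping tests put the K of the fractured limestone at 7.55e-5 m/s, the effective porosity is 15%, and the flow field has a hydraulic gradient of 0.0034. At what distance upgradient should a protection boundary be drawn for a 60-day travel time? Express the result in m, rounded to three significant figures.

8.87 m

K = 7.55e-5 m/s × 86400 s/d = 6.523 m/d
Darcy flux q = K·i = 6.523 × 0.0034 = 0.02218 m/d
Average linear velocity = 0.02218 / 0.15 = 0.1479 m/d
L = v × T = 0.1479 × 60 = 8.872 m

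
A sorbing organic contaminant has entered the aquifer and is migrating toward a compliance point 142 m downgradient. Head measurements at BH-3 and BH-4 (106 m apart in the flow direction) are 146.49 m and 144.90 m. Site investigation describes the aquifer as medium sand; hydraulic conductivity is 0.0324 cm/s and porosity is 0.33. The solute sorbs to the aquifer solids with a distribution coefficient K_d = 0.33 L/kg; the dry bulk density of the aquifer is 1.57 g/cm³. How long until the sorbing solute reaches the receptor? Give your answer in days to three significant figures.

Hydraulic gradient i = (146.49 − 144.90) / 106 = 1.59 / 106 = 0.01500
K = 0.0324 cm/s × 864 = 27.99 m/d
Specific discharge q = 27.99 × 0.01500 = 0.4199 m/d
Average linear velocity = 0.4199 / 0.33 = 1.272 m/d
Retardation R = 1 + ρ_b·K_d/n = 1 + 1.57×0.33/0.33 = 2.570
Contaminant velocity v_c = v/R = 1.272/2.570 = 0.4951 m/d
t = L/v_c = 142/0.4951 = 286.8 d

287 days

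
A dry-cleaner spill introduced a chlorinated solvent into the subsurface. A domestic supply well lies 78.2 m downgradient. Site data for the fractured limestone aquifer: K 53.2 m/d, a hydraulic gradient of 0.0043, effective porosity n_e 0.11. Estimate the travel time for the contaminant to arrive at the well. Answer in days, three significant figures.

Darcy flux q = K·i = 53.2 × 0.0043 = 0.2288 m/d
v_s = q/n_e = 0.2288/0.11 = 2.080 m/d
t = L / v = 78.2 / 2.080 = 37.60 d

37.6 days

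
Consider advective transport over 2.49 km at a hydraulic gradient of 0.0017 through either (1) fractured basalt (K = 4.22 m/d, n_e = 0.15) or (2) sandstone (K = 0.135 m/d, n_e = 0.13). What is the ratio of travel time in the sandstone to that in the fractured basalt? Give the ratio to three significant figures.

27.1

Unit 1 (fractured basalt): v = 4.22×0.0017/0.15 = 0.04783 m/d, t = 2490/0.04783 = 52060 d
Unit 2 (sandstone): v = 0.135×0.0017/0.13 = 0.001765 m/d, t = 2490/0.001765 = 1.410e6 d
t(sandstone) / t(fractured basalt) = 1.410e6/52060 = 27.1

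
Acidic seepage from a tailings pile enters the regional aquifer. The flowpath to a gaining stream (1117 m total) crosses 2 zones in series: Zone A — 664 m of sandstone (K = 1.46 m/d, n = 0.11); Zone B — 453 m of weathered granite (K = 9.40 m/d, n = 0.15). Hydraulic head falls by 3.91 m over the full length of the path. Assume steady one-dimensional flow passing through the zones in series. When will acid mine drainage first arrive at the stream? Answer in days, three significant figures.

Continuity: the same q passes through each zone, so ΔH = q·Σ(L_j/K_j) — the zones act as resistances in series.
Σ(L/K) = 664/1.46 + 453/9.40 = 454.8 + 48.19 = 503.0 d
q = ΔH / Σ(L/K) = 3.91 / 503.0 = 0.007774 m/d (same in every zone)
Zone A: v = q/n = 0.007774/0.11 = 0.07067 m/d → t_A = 664/0.07067 = 9396 d
Zone B: v = q/n = 0.007774/0.15 = 0.05182 m/d → t_B = 453/0.05182 = 8741 d
Total t = 9396 + 8741 = 18140 d

18100 days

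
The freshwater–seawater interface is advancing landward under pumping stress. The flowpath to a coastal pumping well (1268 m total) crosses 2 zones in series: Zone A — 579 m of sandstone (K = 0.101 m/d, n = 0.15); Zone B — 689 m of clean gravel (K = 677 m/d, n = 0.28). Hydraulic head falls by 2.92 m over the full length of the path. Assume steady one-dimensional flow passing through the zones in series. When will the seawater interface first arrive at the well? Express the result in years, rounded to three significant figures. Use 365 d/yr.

1510 years

Steady 1-D flow in series ⇒ the Darcy flux q is identical in every zone and the zone head losses add (resistances L/K in series).
Σ(L/K) = 579/0.101 + 689/677 = 5733 + 1.018 = 5734 d
q = ΔH / Σ(L/K) = 2.92 / 5734 = 5.093e-4 m/d (same in every zone)
Zone A: v = q/n = 5.093e-4/0.15 = 0.003395 m/d → t_A = 579/0.003395 = 170500 d
Zone B: v = q/n = 5.093e-4/0.28 = 0.001819 m/d → t_B = 689/0.001819 = 378800 d
Total t = 170500 + 378800 = 549400 d
   = 549400 / 365 = 1510 yr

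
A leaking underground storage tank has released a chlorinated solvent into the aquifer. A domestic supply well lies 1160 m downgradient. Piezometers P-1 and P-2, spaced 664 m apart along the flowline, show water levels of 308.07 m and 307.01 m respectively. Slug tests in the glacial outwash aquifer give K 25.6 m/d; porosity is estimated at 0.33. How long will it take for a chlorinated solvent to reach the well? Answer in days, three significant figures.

9370 days

Hydraulic gradient i = (308.07 − 307.01) / 664 = 1.06 / 664 = 0.001596
Darcy flux q = K·i = 25.6 × 0.001596 = 0.04087 m/d
Average linear velocity = 0.04087 / 0.33 = 0.1238 m/d
t = L / v = 1160 / 0.1238 = 9367 d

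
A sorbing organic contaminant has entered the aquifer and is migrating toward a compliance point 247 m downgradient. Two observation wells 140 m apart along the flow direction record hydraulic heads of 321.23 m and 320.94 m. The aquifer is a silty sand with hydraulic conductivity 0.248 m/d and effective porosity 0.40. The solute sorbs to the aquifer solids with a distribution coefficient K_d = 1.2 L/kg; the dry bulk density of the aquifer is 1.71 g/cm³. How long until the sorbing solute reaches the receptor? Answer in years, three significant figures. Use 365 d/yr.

3230 years

Hydraulic gradient i = (321.23 − 320.94) / 140 = 0.29 / 140 = 0.002071
Specific discharge q = 0.248 × 0.002071 = 5.137e-4 m/d
Average linear velocity = 5.137e-4 / 0.40 = 0.001284 m/d
Retardation R = 1 + ρ_b·K_d/n = 1 + 1.71×1.2/0.40 = 6.130
Contaminant velocity v_c = v/R = 0.001284/6.130 = 2.095e-4 m/d
t = L/v_c = 247/2.095e-4 = 1.179e6 d
   = 1.179e6/365 = 3230 yr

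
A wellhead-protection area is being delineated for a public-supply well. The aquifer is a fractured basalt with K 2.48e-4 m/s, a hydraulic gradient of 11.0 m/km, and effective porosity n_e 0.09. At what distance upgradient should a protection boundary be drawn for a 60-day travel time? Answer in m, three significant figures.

157 m

K = 2.48e-4 m/s × 86400 s/d = 21.43 m/d
Specific discharge q = 21.43 × 0.011 = 0.2357 m/d
v = Ki/n = 21.43·0.011/0.09 = 2.619 m/d
L = v × T = 2.619 × 60 = 157.1 m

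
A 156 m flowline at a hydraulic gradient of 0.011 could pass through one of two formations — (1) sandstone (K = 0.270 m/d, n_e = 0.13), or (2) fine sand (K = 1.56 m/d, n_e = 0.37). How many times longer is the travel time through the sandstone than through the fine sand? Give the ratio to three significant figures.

2.03

Unit 1 (sandstone): v = 0.270×0.011/0.13 = 0.02285 m/d, t = 156/0.02285 = 6828 d
Unit 2 (fine sand): v = 1.56×0.011/0.37 = 0.04638 m/d, t = 156/0.04638 = 3364 d
t(sandstone) / t(fine sand) = 6828/3364 = 2.03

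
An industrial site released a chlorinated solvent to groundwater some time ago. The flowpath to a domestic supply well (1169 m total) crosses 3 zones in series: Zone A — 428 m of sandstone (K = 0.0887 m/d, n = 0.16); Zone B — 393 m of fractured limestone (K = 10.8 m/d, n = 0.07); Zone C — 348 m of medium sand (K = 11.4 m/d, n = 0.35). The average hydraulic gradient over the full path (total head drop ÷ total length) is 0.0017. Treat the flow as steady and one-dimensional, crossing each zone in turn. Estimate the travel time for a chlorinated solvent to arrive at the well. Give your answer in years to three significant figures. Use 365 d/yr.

1470 years

For zones in series the flux q is common to all zones; the equivalent conductivity is the harmonic (thickness-weighted) mean, K_eq = L_total / Σ(L_j/K_j).
Σ(L/K) = 428/0.0887 + 393/10.8 + 348/11.4 = 4825 + 36.39 + 30.53 = 4892 d
K_eq = L_total / Σ(L/K) = 1169 / 4892 = 0.2390 m/d
q = K_eq · i = 0.2390 × 0.0017 = 4.062e-4 m/d (same in every zone)
Zone A: v = q/n = 4.062e-4/0.16 = 0.002539 m/d → t_A = 428/0.002539 = 168600 d
Zone B: v = q/n = 4.062e-4/0.07 = 0.005803 m/d → t_B = 393/0.005803 = 67720 d
Zone C: v = q/n = 4.062e-4/0.35 = 0.001161 m/d → t_C = 348/0.001161 = 299800 d
Total t = 168600 + 67720 + 299800 = 536100 d
   = 536100 / 365 = 1470 yr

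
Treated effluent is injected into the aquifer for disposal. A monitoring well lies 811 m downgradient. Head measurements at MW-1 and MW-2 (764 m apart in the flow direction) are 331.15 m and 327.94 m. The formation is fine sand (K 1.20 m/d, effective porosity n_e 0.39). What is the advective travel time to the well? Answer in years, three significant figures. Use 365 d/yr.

Hydraulic gradient i = (331.15 − 327.94) / 764 = 3.21 / 764 = 0.004202
Darcy flux q = K·i = 1.20 × 0.004202 = 0.005042 m/d
v_s = q/n_e = 0.005042/0.39 = 0.01293 m/d
t = L / v = 811 / 0.01293 = 62730 d
   = 62730 / 365 = 172 yr

172 years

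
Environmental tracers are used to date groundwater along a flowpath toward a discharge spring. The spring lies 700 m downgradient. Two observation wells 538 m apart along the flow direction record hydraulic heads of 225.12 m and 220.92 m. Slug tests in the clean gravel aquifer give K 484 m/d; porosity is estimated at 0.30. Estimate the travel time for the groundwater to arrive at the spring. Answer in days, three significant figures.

Hydraulic gradient i = (225.12 − 220.92) / 538 = 4.20 / 538 = 0.007807
Specific discharge q = 484 × 0.007807 = 3.778 m/d
v = Ki/n = 484·0.007807/0.30 = 12.59 m/d
t = L / v = 700 / 12.59 = 55.58 d

55.6 days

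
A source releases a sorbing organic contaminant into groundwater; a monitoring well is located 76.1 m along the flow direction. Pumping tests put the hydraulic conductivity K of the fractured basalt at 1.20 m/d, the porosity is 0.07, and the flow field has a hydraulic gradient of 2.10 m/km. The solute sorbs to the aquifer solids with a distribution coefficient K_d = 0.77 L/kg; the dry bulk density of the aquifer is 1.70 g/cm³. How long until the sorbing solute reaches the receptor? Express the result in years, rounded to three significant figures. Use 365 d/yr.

Specific discharge q = 1.20 × 0.0021 = 0.002520 m/d
v = Ki/n = 1.20·0.0021/0.07 = 0.03600 m/d
Retardation R = 1 + ρ_b·K_d/n = 1 + 1.70×0.77/0.07 = 19.70
Contaminant velocity v_c = v/R = 0.03600/19.70 = 0.001827 m/d
t = L/v_c = 76.1/0.001827 = 41640 d
   = 41640/365 = 114 yr

114 years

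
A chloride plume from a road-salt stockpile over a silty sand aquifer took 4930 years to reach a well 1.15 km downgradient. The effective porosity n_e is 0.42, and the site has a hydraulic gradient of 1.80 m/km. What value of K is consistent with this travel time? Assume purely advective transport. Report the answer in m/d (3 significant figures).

t = 4930 years = 1.799e6 d
L = 1.15 km = 1150 m
v = L / t = 1150 / 1.799e6 = 6.391e-4 m/d
K = v · n / i = 6.391e-4 × 0.42 / 0.0018 = 0.149 m/d

0.149 m/d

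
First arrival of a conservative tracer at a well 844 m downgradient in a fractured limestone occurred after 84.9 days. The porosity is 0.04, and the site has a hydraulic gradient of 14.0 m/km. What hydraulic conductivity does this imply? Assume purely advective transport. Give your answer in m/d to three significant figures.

v = L / t = 844 / 84.9 = 9.941 m/d
K = v · n / i = 9.941 × 0.04 / 0.014 = 28.4 m/d

28.4 m/d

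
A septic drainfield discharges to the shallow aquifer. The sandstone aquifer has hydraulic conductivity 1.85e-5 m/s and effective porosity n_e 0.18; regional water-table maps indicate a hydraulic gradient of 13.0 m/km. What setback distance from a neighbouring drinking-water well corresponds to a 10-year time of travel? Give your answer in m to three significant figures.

K = 1.85e-5 m/s × 86400 s/d = 1.598 m/d
q = Ki = 1.598 × 0.013 = 0.02078 m/d
v_s = q/n_e = 0.02078/0.18 = 0.1154 m/d
T = 10 yr × 365 = 3650 d
L = v × T = 0.1154 × 3650 = 421.4 m

421 m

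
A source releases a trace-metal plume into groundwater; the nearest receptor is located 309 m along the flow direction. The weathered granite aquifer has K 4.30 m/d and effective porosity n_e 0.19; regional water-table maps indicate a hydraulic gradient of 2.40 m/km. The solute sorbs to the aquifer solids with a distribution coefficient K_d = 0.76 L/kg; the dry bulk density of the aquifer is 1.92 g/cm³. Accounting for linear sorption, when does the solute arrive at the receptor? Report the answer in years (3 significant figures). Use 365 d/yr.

q = Ki = 4.30 × 0.0024 = 0.01032 m/d
Seepage velocity v = q / n = 0.01032 / 0.19 = 0.05432 m/d
Retardation R = 1 + ρ_b·K_d/n = 1 + 1.92×0.76/0.19 = 8.680
Contaminant velocity v_c = v/R = 0.05432/8.680 = 0.006258 m/d
t = L/v_c = 309/0.006258 = 49380 d
   = 49380/365 = 135 yr

135 years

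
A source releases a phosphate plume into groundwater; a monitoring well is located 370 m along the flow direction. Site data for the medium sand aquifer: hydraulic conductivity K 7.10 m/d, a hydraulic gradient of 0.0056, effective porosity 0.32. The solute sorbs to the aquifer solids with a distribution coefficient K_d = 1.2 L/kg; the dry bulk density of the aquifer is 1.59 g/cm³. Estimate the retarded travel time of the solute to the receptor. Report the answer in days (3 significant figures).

20700 days

Darcy flux q = K·i = 7.10 × 0.0056 = 0.03976 m/d
v = Ki/n = 7.10·0.0056/0.32 = 0.1242 m/d
Retardation R = 1 + ρ_b·K_d/n = 1 + 1.59×1.2/0.32 = 6.962
Contaminant velocity v_c = v/R = 0.1242/6.962 = 0.01785 m/d
t = L/v_c = 370/0.01785 = 20730 d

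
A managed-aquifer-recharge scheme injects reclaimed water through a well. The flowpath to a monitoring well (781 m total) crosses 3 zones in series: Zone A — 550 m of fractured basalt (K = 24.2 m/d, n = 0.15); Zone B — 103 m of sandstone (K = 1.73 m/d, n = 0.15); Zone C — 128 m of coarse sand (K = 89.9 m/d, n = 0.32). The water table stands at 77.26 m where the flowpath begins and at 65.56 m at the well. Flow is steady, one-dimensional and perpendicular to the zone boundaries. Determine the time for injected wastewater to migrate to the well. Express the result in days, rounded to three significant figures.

Total head drop ΔH = 77.26 − 65.56 = 11.70 m
Continuity: the same q passes through each zone, so ΔH = q·Σ(L_j/K_j) — the zones act as resistances in series.
Σ(L/K) = 550/24.2 + 103/1.73 + 128/89.9 = 22.73 + 59.54 + 1.424 = 83.69 d
q = ΔH / Σ(L/K) = 11.70 / 83.69 = 0.1398 m/d (same in every zone)
Zone A: v = q/n = 0.1398/0.15 = 0.9320 m/d → t_A = 550/0.9320 = 590.1 d
Zone B: v = q/n = 0.1398/0.15 = 0.9320 m/d → t_B = 103/0.9320 = 110.5 d
Zone C: v = q/n = 0.1398/0.32 = 0.4369 m/d → t_C = 128/0.4369 = 293.0 d
Total t = 590.1 + 110.5 + 293.0 = 993.6 d

994 days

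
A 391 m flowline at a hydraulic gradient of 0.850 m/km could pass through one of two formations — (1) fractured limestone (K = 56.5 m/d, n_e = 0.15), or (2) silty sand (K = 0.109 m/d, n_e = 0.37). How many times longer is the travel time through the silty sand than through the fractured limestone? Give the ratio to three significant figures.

Unit 1 (fractured limestone): v = 56.5×8.5e-4/0.15 = 0.3202 m/d, t = 391/0.3202 = 1221 d
Unit 2 (silty sand): v = 0.109×8.5e-4/0.37 = 2.504e-4 m/d, t = 391/2.504e-4 = 1.561e6 d
t(silty sand) / t(fractured limestone) = 1.561e6/1221 = 1280

1280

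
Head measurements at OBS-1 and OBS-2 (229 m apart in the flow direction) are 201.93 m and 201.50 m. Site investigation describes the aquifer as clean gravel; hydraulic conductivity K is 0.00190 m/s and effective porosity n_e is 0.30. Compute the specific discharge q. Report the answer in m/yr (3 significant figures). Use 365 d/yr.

113 m/yr

Hydraulic gradient i = (201.93 − 201.50) / 229 = 0.43 / 229 = 0.001878
K = 0.00190 m/s × 86400 s/d = 164.2 m/d
q = Ki = 164.2 × 0.001878 = 0.3082 m/d
   = 0.3082 × 365 = 113 m/yr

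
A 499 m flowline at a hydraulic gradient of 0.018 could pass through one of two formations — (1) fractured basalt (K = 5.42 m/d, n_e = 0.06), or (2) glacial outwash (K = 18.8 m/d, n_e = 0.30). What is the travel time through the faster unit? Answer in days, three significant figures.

307 days

Unit 1 (fractured basalt): v = 5.42×0.018/0.06 = 1.626 m/d, t = 499/1.626 = 306.9 d
Unit 2 (glacial outwash): v = 18.8×0.018/0.30 = 1.128 m/d, t = 499/1.128 = 442.4 d
Faster unit: t = 307 d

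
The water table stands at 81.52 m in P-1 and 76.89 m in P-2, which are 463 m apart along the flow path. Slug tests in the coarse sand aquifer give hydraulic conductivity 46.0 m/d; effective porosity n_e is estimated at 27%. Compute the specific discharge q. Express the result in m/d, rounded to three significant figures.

0.460 m/d

Hydraulic gradient i = (81.52 − 76.89) / 463 = 4.63 / 463 = 0.01000
Specific discharge q = 46.0 × 0.01000 = 0.4600 m/d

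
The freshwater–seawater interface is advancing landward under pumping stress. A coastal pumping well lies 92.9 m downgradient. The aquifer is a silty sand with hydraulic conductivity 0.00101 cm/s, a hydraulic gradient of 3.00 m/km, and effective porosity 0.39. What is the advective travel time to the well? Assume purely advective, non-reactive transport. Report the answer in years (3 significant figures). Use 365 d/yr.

K = 0.00101 cm/s × 864 = 0.8726 m/d
q = Ki = 0.8726 × 0.0030 = 0.002618 m/d
Seepage velocity v = q / n = 0.002618 / 0.39 = 0.006713 m/d
t = L / v = 92.9 / 0.006713 = 13840 d
   = 13840 / 365 = 37.9 yr

37.9 years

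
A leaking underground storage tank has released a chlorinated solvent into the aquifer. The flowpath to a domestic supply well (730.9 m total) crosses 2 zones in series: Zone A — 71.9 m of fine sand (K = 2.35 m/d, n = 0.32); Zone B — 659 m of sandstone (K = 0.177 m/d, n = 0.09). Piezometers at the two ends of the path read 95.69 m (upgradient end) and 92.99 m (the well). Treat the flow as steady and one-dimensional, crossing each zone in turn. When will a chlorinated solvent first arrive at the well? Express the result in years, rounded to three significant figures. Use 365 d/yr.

Total head drop ΔH = 95.69 − 92.99 = 2.70 m
Steady 1-D flow in series ⇒ the Darcy flux q is identical in every zone and the zone head losses add (resistances L/K in series).
Σ(L/K) = 71.9/2.35 + 659/0.177 = 30.60 + 3723 = 3754 d
q = ΔH / Σ(L/K) = 2.70 / 3754 = 7.193e-4 m/d (same in every zone)
Zone A: v = q/n = 7.193e-4/0.32 = 0.002248 m/d → t_A = 71.9/0.002248 = 31990 d
Zone B: v = q/n = 7.193e-4/0.09 = 0.007992 m/d → t_B = 659/0.007992 = 82460 d
Total t = 31990 + 82460 = 114400 d
   = 114400 / 365 = 314 yr

314 years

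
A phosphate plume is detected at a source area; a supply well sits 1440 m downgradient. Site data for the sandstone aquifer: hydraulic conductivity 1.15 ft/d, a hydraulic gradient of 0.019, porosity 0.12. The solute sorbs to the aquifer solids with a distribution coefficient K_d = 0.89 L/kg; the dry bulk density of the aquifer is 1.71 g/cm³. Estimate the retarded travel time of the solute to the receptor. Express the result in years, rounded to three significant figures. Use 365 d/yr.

973 years

K = 1.15 ft/d × 0.3048 = 0.3505 m/d
Specific discharge q = 0.3505 × 0.019 = 0.006660 m/d
v = Ki/n = 0.3505·0.019/0.12 = 0.05550 m/d
Retardation R = 1 + ρ_b·K_d/n = 1 + 1.71×0.89/0.12 = 13.68
Contaminant velocity v_c = v/R = 0.05550/13.68 = 0.004056 m/d
t = L/v_c = 1440/0.004056 = 355000 d
   = 355000/365 = 973 yr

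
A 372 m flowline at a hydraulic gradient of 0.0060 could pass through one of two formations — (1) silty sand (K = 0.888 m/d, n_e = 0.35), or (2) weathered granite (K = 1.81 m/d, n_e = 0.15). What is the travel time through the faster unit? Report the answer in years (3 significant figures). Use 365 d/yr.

Unit 1 (silty sand): v = 0.888×0.0060/0.35 = 0.01522 m/d, t = 372/0.01522 = 24440 d
Unit 2 (weathered granite): v = 1.81×0.0060/0.15 = 0.07240 m/d, t = 372/0.07240 = 5138 d
Faster: 5138 d / 365 = 14.1 yr

14.1 years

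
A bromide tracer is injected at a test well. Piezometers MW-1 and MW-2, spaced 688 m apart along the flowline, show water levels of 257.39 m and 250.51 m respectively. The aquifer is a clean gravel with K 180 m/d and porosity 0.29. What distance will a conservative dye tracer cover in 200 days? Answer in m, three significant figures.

1240 m

Hydraulic gradient i = (257.39 − 250.51) / 688 = 6.88 / 688 = 0.01000
Specific discharge q = 180 × 0.01000 = 1.800 m/d
v = Ki/n = 180·0.01000/0.29 = 6.207 m/d
L = v × T = 6.207 × 200 = 1241 m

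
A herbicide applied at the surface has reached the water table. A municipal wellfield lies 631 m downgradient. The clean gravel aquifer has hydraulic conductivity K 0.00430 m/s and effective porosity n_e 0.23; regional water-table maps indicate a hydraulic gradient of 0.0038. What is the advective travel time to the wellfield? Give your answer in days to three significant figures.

103 days

K = 0.00430 m/s × 86400 s/d = 371.5 m/d
Specific discharge q = 371.5 × 0.0038 = 1.412 m/d
Average linear velocity = 1.412 / 0.23 = 6.138 m/d
t = L / v = 631 / 6.138 = 102.8 d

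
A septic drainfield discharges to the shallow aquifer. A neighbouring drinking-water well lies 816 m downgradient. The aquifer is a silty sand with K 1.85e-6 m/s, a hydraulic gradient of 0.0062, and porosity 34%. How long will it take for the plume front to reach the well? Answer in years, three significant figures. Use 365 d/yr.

767 years

K = 1.85e-6 m/s × 86400 s/d = 0.1598 m/d
Specific discharge q = 0.1598 × 0.0062 = 9.910e-4 m/d
v = Ki/n = 0.1598·0.0062/0.34 = 0.002915 m/d
t = L / v = 816 / 0.002915 = 280000 d
   = 280000 / 365 = 767 yr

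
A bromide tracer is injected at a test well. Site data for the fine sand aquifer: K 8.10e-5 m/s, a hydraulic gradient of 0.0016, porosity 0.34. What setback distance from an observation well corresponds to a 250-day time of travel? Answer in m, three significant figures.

8.23 m

K = 8.10e-5 m/s × 86400 s/d = 6.998 m/d
Darcy flux q = K·i = 6.998 × 0.0016 = 0.01120 m/d
v = Ki/n = 6.998·0.0016/0.34 = 0.03293 m/d
L = v × T = 0.03293 × 250 = 8.233 m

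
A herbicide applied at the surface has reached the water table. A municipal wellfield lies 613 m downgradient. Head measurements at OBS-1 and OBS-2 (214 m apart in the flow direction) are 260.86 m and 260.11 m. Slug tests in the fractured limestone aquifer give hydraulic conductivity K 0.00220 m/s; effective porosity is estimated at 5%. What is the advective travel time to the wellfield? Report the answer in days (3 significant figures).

Hydraulic gradient i = (260.86 − 260.11) / 214 = 0.75 / 214 = 0.003505
K = 0.00220 m/s × 86400 s/d = 190.1 m/d
Darcy flux q = K·i = 190.1 × 0.003505 = 0.6662 m/d
Seepage velocity v = q / n = 0.6662 / 0.05 = 13.32 m/d
t = L / v = 613 / 13.32 = 46.01 d

46.0 days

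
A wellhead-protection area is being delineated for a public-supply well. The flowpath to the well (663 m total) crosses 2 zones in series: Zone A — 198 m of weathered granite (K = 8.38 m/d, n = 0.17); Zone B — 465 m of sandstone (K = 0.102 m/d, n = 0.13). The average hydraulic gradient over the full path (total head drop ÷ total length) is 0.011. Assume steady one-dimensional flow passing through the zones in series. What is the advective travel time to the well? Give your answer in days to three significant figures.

For zones in series the flux q is common to all zones; the equivalent conductivity is the harmonic (thickness-weighted) mean, K_eq = L_total / Σ(L_j/K_j).
Σ(L/K) = 198/8.38 + 465/0.102 = 23.63 + 4559 = 4582 d
K_eq = L_total / Σ(L/K) = 663 / 4582 = 0.1447 m/d
q = K_eq · i = 0.1447 × 0.011 = 0.001592 m/d (same in every zone)
Zone A: v = q/n = 0.001592/0.17 = 0.009362 m/d → t_A = 198/0.009362 = 21150 d
Zone B: v = q/n = 0.001592/0.13 = 0.01224 m/d → t_B = 465/0.01224 = 37980 d
Total t = 21150 + 37980 = 59130 d

59100 days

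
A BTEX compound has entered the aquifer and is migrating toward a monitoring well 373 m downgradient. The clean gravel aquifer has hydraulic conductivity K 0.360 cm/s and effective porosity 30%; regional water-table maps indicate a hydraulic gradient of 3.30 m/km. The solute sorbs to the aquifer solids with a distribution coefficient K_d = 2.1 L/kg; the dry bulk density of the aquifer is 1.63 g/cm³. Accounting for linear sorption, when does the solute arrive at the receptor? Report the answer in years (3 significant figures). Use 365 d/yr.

3.71 years

K = 0.360 cm/s × 864 = 311.0 m/d
Specific discharge q = 311.0 × 0.0033 = 1.026 m/d
v = Ki/n = 311.0·0.0033/0.30 = 3.421 m/d
Retardation R = 1 + ρ_b·K_d/n = 1 + 1.63×2.1/0.30 = 12.41
Contaminant velocity v_c = v/R = 3.421/12.41 = 0.2757 m/d
t = L/v_c = 373/0.2757 = 1353 d
   = 1353/365 = 3.71 yr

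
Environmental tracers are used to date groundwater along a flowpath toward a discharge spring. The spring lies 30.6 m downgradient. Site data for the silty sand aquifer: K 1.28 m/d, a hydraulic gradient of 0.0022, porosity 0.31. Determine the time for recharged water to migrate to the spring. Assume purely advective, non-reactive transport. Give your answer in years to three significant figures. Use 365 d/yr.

9.23 years

Darcy flux q = K·i = 1.28 × 0.0022 = 0.002816 m/d
v = Ki/n = 1.28·0.0022/0.31 = 0.009084 m/d
t = L / v = 30.6 / 0.009084 = 3369 d
   = 3369 / 365 = 9.23 yr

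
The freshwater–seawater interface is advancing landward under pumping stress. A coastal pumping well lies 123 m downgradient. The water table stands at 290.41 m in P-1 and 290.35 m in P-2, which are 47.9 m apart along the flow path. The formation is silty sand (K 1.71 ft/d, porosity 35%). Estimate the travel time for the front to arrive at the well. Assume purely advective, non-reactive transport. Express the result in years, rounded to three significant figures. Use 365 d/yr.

181 years

Hydraulic gradient i = (290.41 − 290.35) / 47.9 = 0.06 / 47.9 = 0.001253
K = 1.71 ft/d × 0.3048 = 0.5212 m/d
q = Ki = 0.5212 × 0.001253 = 6.529e-4 m/d
v_s = q/n_e = 6.529e-4/0.35 = 0.001865 m/d
t = L / v = 123 / 0.001865 = 65940 d
   = 65940 / 365 = 181 yr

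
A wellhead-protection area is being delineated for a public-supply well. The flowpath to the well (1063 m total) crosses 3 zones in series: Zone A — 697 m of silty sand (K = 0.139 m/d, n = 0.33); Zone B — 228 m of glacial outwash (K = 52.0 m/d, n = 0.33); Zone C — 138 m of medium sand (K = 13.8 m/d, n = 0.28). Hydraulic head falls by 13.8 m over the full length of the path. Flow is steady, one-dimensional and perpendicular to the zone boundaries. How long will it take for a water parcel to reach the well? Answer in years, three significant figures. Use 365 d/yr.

Continuity: the same q passes through each zone, so ΔH = q·Σ(L_j/K_j) — the zones act as resistances in series.
Σ(L/K) = 697/0.139 + 228/52.0 + 138/13.8 = 5014 + 4.385 + 10.00 = 5029 d
q = ΔH / Σ(L/K) = 13.8 / 5029 = 0.002744 m/d (same in every zone)
Zone A: v = q/n = 0.002744/0.33 = 0.008316 m/d → t_A = 697/0.008316 = 83820 d
Zone B: v = q/n = 0.002744/0.33 = 0.008316 m/d → t_B = 228/0.008316 = 27420 d
Zone C: v = q/n = 0.002744/0.28 = 0.009801 m/d → t_C = 138/0.009801 = 14080 d
Total t = 83820 + 27420 + 14080 = 125300 d
   = 125300 / 365 = 343 yr

343 years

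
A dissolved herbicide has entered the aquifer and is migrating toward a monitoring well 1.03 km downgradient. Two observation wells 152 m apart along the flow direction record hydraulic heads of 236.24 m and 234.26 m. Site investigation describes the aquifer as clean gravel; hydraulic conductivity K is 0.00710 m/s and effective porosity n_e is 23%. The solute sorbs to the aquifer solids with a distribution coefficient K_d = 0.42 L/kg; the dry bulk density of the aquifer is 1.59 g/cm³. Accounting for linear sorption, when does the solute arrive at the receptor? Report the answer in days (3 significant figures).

Hydraulic gradient i = (236.24 − 234.26) / 152 = 1.98 / 152 = 0.01303
K = 0.00710 m/s × 86400 s/d = 613.4 m/d
Specific discharge q = 613.4 × 0.01303 = 7.991 m/d
Seepage velocity v = q / n = 7.991 / 0.23 = 34.74 m/d
Retardation R = 1 + ρ_b·K_d/n = 1 + 1.59×0.42/0.23 = 3.903
Contaminant velocity v_c = v/R = 34.74/3.903 = 8.900 m/d
L = 1.03 km = 1030 m
t = L/v_c = 1030/8.900 = 115.7 d

116 days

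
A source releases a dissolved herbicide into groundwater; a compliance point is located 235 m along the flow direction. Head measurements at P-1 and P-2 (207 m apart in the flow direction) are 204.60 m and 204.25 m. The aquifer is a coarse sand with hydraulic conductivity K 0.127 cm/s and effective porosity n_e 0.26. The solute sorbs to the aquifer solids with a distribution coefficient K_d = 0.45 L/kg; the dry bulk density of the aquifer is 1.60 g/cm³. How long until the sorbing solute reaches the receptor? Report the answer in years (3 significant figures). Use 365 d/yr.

3.40 years

Hydraulic gradient i = (204.60 − 204.25) / 207 = 0.35 / 207 = 0.001691
K = 0.127 cm/s × 864 = 109.7 m/d
q = Ki = 109.7 × 0.001691 = 0.1855 m/d
v_s = q/n_e = 0.1855/0.26 = 0.7136 m/d
Retardation R = 1 + ρ_b·K_d/n = 1 + 1.60×0.45/0.26 = 3.769
Contaminant velocity v_c = v/R = 0.7136/3.769 = 0.1893 m/d
t = L/v_c = 235/0.1893 = 1241 d
   = 1241/365 = 3.40 yr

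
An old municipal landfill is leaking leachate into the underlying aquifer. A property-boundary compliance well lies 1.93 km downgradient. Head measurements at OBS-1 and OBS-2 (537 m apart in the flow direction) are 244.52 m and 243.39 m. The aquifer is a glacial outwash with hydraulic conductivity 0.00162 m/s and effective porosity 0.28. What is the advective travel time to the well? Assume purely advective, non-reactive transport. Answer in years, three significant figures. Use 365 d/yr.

5.03 years

Hydraulic gradient i = (244.52 − 243.39) / 537 = 1.13 / 537 = 0.002104
K = 0.00162 m/s × 86400 s/d = 140.0 m/d
Specific discharge q = 140.0 × 0.002104 = 0.2945 m/d
Average linear velocity = 0.2945 / 0.28 = 1.052 m/d
L = 1.93 km = 1930 m
t = L / v = 1930 / 1.052 = 1835 d
   = 1835 / 365 = 5.03 yr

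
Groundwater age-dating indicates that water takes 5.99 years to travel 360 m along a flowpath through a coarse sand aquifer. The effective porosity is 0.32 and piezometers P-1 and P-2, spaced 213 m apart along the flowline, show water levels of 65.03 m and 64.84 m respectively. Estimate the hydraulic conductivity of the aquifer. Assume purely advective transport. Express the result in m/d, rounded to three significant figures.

Hydraulic gradient i = (65.03 − 64.84) / 213 = 0.19 / 213 = 8.920e-4
t = 5.99 years = 2186 d
v = L / t = 360 / 2186 = 0.1647 m/d
K = v · n / i = 0.1647 × 0.32 / 8.920e-4 = 59.1 m/d

59.1 m/d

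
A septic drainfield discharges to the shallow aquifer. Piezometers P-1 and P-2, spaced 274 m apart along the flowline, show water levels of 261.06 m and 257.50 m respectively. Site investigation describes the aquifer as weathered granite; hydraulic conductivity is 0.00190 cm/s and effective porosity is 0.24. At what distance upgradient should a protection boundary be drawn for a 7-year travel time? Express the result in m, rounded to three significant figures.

227 m

Hydraulic gradient i = (261.06 − 257.50) / 274 = 3.56 / 274 = 0.01299
K = 0.00190 cm/s × 864 = 1.642 m/d
Darcy flux q = K·i = 1.642 × 0.01299 = 0.02133 m/d
Average linear velocity = 0.02133 / 0.24 = 0.08887 m/d
T = 7 yr × 365 = 2555 d
L = v × T = 0.08887 × 2555 = 227.1 m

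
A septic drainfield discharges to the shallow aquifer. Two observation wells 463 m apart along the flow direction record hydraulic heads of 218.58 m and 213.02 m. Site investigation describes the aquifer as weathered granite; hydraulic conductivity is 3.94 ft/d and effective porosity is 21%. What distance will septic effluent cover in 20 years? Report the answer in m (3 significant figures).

501 m

Hydraulic gradient i = (218.58 − 213.02) / 463 = 5.56 / 463 = 0.01201
K = 3.94 ft/d × 0.3048 = 1.201 m/d
q = Ki = 1.201 × 0.01201 = 0.01442 m/d
v = Ki/n = 1.201·0.01201/0.21 = 0.06867 m/d
T = 20 yr × 365 = 7300 d
L = v × T = 0.06867 × 7300 = 501.3 m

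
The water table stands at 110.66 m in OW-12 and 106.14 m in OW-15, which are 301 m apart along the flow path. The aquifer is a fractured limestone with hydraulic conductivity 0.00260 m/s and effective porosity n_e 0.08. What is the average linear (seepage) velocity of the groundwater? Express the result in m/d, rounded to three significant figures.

42.2 m/d

Hydraulic gradient i = (110.66 − 106.14) / 301 = 4.52 / 301 = 0.01502
K = 0.00260 m/s × 86400 s/d = 224.6 m/d
Specific discharge q = 224.6 × 0.01502 = 3.373 m/d
v_s = q/n_e = 3.373/0.08 = 42.17 m/d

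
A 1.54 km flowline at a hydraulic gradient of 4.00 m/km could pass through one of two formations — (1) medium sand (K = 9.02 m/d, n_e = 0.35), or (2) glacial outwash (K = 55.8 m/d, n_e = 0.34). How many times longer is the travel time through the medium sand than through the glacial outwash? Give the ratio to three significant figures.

Unit 1 (medium sand): v = 9.02×0.0040/0.35 = 0.1031 m/d, t = 1540/0.1031 = 14940 d
Unit 2 (glacial outwash): v = 55.8×0.0040/0.34 = 0.6565 m/d, t = 1540/0.6565 = 2346 d
t(medium sand) / t(glacial outwash) = 14940/2346 = 6.37

6.37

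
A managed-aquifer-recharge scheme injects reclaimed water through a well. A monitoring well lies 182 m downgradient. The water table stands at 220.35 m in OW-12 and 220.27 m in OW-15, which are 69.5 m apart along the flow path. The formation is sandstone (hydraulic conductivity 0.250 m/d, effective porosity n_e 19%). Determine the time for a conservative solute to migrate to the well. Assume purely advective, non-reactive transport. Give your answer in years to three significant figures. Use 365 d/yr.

329 years

Hydraulic gradient i = (220.35 − 220.27) / 69.5 = 0.08 / 69.5 = 0.001151
Darcy flux q = K·i = 0.250 × 0.001151 = 2.878e-4 m/d
Average linear velocity = 2.878e-4 / 0.19 = 0.001515 m/d
t = L / v = 182 / 0.001515 = 120200 d
   = 120200 / 365 = 329 yr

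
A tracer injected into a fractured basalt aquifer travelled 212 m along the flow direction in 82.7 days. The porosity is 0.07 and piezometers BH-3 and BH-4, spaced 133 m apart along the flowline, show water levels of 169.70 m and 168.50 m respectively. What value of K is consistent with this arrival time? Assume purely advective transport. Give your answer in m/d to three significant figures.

19.9 m/d

Hydraulic gradient i = (169.70 − 168.50) / 133 = 1.20 / 133 = 0.009023
v = L / t = 212 / 82.7 = 2.563 m/d
K = v · n / i = 2.563 × 0.07 / 0.009023 = 19.9 m/d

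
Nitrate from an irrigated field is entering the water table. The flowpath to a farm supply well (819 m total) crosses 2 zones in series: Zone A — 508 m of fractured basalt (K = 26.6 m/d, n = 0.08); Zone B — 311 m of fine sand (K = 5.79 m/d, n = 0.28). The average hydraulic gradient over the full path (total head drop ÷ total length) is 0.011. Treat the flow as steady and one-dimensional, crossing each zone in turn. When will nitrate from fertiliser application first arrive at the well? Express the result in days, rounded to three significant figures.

Steady 1-D flow in series ⇒ the Darcy flux q is identical in every zone and the zone head losses add (resistances L/K in series).
Σ(L/K) = 508/26.6 + 311/5.79 = 19.10 + 53.71 = 72.81 d
K_eq = L_total / Σ(L/K) = 819 / 72.81 = 11.25 m/d
q = K_eq · i = 11.25 × 0.011 = 0.1237 m/d (same in every zone)
Zone A: v = q/n = 0.1237/0.08 = 1.547 m/d → t_A = 508/1.547 = 328.5 d
Zone B: v = q/n = 0.1237/0.28 = 0.4419 m/d → t_B = 311/0.4419 = 703.8 d
Total t = 328.5 + 703.8 = 1032 d

1030 days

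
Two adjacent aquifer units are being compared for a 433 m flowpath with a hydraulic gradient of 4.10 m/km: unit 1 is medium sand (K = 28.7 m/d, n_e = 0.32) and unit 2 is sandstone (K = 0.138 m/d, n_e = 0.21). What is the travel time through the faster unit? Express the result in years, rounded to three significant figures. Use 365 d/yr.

Unit 1 (medium sand): v = 28.7×0.0041/0.32 = 0.3677 m/d, t = 433/0.3677 = 1178 d
Unit 2 (sandstone): v = 0.138×0.0041/0.21 = 0.002694 m/d, t = 433/0.002694 = 160700 d
Faster: 1178 d / 365 = 3.23 yr

3.23 years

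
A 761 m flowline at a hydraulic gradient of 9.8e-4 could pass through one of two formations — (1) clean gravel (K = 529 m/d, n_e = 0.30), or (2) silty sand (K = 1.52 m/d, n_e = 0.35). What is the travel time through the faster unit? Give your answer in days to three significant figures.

Unit 1 (clean gravel): v = 529×9.8e-4/0.30 = 1.728 m/d, t = 761/1.728 = 440.4 d
Unit 2 (silty sand): v = 1.52×9.8e-4/0.35 = 0.004256 m/d, t = 761/0.004256 = 178800 d
Faster unit: t = 440 d

440 days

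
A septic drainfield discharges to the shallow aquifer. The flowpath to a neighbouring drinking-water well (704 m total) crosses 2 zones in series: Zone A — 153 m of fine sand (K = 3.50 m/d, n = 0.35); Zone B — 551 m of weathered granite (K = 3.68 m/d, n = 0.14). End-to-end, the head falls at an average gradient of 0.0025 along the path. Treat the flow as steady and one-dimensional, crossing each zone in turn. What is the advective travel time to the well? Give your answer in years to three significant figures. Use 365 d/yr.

39.4 years

Continuity: the same q passes through each zone, so ΔH = q·Σ(L_j/K_j) — the zones act as resistances in series.
Σ(L/K) = 153/3.50 + 551/3.68 = 43.71 + 149.7 = 193.4 d
K_eq = L_total / Σ(L/K) = 704 / 193.4 = 3.639 m/d
q = K_eq · i = 3.639 × 0.0025 = 0.009098 m/d (same in every zone)
Zone A: v = q/n = 0.009098/0.35 = 0.02600 m/d → t_A = 153/0.02600 = 5886 d
Zone B: v = q/n = 0.009098/0.14 = 0.06499 m/d → t_B = 551/0.06499 = 8478 d
Total t = 5886 + 8478 = 14360 d
   = 14360 / 365 = 39.4 yr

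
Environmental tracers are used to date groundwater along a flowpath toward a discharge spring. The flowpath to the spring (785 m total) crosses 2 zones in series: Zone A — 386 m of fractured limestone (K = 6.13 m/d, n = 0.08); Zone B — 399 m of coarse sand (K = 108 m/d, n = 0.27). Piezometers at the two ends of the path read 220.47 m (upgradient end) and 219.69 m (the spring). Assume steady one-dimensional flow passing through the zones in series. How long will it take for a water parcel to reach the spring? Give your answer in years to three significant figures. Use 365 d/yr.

32.5 years

Total head drop ΔH = 220.47 − 219.69 = 0.78 m
Continuity: the same q passes through each zone, so ΔH = q·Σ(L_j/K_j) — the zones act as resistances in series.
Σ(L/K) = 386/6.13 + 399/108 = 62.97 + 3.694 = 66.66 d
q = ΔH / Σ(L/K) = 0.78 / 66.66 = 0.01170 m/d (same in every zone)
Zone A: v = q/n = 0.01170/0.08 = 0.1463 m/d → t_A = 386/0.1463 = 2639 d
Zone B: v = q/n = 0.01170/0.27 = 0.04334 m/d → t_B = 399/0.04334 = 9207 d
Total t = 2639 + 9207 = 11850 d
   = 11850 / 365 = 32.5 yr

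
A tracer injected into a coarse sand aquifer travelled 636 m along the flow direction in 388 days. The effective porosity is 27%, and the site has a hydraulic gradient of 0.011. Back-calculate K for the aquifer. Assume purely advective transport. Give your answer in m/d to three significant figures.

40.2 m/d

v = L / t = 636 / 388 = 1.639 m/d
K = v · n / i = 1.639 × 0.27 / 0.011 = 40.2 m/d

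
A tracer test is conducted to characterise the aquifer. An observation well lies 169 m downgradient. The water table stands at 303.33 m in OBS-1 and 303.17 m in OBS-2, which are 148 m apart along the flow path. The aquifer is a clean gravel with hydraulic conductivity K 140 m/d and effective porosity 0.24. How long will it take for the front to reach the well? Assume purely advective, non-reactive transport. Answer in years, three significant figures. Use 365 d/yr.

Hydraulic gradient i = (303.33 − 303.17) / 148 = 0.16 / 148 = 0.001081
Specific discharge q = 140 × 0.001081 = 0.1514 m/d
Seepage velocity v = q / n = 0.1514 / 0.24 = 0.6306 m/d
t = L / v = 169 / 0.6306 = 268.0 d
   = 268.0 / 365 = 0.734 yr

0.734 years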